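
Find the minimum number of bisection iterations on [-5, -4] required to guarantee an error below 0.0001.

We need (b-a)/2^n ≤ 0.0001
(-4 - (-5))/2^n ≤ 0.0001
1/2^n ≤ 0.0001
2^n ≥ 10000
n ≥ log₂(10000) = 13.29
n ≥ 14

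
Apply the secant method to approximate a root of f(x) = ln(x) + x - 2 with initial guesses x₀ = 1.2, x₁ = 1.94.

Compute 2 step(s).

f(x) = ln(x) + x - 2
x₀ = 1.2, x₁ = 1.94

Secant formula: x_{n+1} = x_n - f(x_n)(x_n - x_{n-1})/(f(x_n) - f(x_{n-1}))

Iteration 1:
  f(1.200000) = -0.617678
  f(1.940000) = 0.602688
  x_2 = 1.940000 - 0.602688×(1.940000 - 1.200000)/(0.602688 - (-0.617678))
       = 1.574545
Iteration 2:
  f(1.940000) = 0.602688
  f(1.574545) = 0.028511
  x_3 = 1.574545 - 0.028511×(1.574545 - 1.940000)/(0.028511 - 0.602688)
       = 1.556398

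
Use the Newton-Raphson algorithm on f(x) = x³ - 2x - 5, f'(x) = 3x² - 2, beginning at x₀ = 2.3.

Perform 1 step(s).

f(x) = x³ - 2x - 5
f'(x) = 3x² - 2
x₀ = 2.3

Newton-Raphson formula: x_{n+1} = x_n - f(x_n)/f'(x_n)

Iteration 1:
  f(2.300000) = 2.567000
  f'(2.300000) = 13.870000
  x_1 = 2.300000 - 2.567000/13.870000 = 2.114924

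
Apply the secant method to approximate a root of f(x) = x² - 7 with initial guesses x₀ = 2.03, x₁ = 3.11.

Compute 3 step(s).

f(x) = x² - 7
x₀ = 2.03, x₁ = 3.11

Secant formula: x_{n+1} = x_n - f(x_n)(x_n - x_{n-1})/(f(x_n) - f(x_{n-1}))

Iteration 1:
  f(2.030000) = -2.879100
  f(3.110000) = 2.672100
  x_2 = 3.110000 - 2.672100×(3.110000 - 2.030000)/(2.672100 - (-2.879100))
       = 2.590136
Iteration 2:
  f(3.110000) = 2.672100
  f(2.590136) = -0.291195
  x_3 = 2.590136 - (-0.291195)×(2.590136 - 3.110000)/(-0.291195 - 2.672100)
       = 2.641222
Iteration 3:
  f(2.590136) = -0.291195
  f(2.641222) = -0.023948
  x_4 = 2.641222 - (-0.023948)×(2.641222 - 2.590136)/(-0.023948 - (-0.291195))
       = 2.645799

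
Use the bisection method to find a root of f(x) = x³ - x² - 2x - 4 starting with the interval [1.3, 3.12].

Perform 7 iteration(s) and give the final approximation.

f(x) = x³ - x² - 2x - 4
Initial interval: [1.3, 3.12]

Iteration 1:
  c_1 = (1.300000 + 3.120000)/2 = 2.210000
  f(c_1) = f(2.210000) = -2.510239
  f(a) × f(c) ≥ 0, new interval: [2.210000, 3.120000]
Iteration 2:
  c_2 = (2.210000 + 3.120000)/2 = 2.665000
  f(c_2) = f(2.665000) = 2.495205
  f(a) × f(c) < 0, new interval: [2.210000, 2.665000]
Iteration 3:
  c_3 = (2.210000 + 2.665000)/2 = 2.437500
  f(c_3) = f(2.437500) = -0.334229
  f(a) × f(c) ≥ 0, new interval: [2.437500, 2.665000]
Iteration 4:
  c_4 = (2.437500 + 2.665000)/2 = 2.551250
  f(c_4) = f(2.551250) = 0.994395
  f(a) × f(c) < 0, new interval: [2.437500, 2.551250]
Iteration 5:
  c_5 = (2.437500 + 2.551250)/2 = 2.494375
  f(c_5) = f(2.494375) = 0.309112
  f(a) × f(c) < 0, new interval: [2.437500, 2.494375]
Iteration 6:
  c_6 = (2.437500 + 2.494375)/2 = 2.465937
  f(c_6) = f(2.465937) = -0.017732
  f(a) × f(c) ≥ 0, new interval: [2.465937, 2.494375]
Iteration 7:
  c_7 = (2.465937 + 2.494375)/2 = 2.480156
  f(c_7) = f(2.480156) = 0.144388
  f(a) × f(c) < 0, new interval: [2.465937, 2.480156]

After 7 iteration(s), the approximation is c_7 = 2.480156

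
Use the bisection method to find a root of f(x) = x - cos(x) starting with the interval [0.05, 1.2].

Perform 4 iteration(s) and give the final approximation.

f(x) = x - cos(x)
Initial interval: [0.05, 1.2]

Iteration 1:
  c_1 = (0.050000 + 1.200000)/2 = 0.625000
  f(c_1) = f(0.625000) = -0.185963
  f(a) × f(c) ≥ 0, new interval: [0.625000, 1.200000]
Iteration 2:
  c_2 = (0.625000 + 1.200000)/2 = 0.912500
  f(c_2) = f(0.912500) = 0.300730
  f(a) × f(c) < 0, new interval: [0.625000, 0.912500]
Iteration 3:
  c_3 = (0.625000 + 0.912500)/2 = 0.768750
  f(c_3) = f(0.768750) = 0.049970
  f(a) × f(c) < 0, new interval: [0.625000, 0.768750]
Iteration 4:
  c_4 = (0.625000 + 0.768750)/2 = 0.696875
  f(c_4) = f(0.696875) = -0.069977
  f(a) × f(c) ≥ 0, new interval: [0.696875, 0.768750]

After 4 iteration(s), the approximation is c_4 = 0.696875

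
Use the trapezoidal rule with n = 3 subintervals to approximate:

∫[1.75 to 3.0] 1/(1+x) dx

f(x) = 1/(1+x)
a = 1.75, b = 3.0, n = 3
h = (b - a)/n = 0.416667

Trapezoidal rule: (h/2)[f(x₀) + 2f(x₁) + 2f(x₂) + ... + f(xₙ)]

x_0 = 1.7500, f(x_0) = 0.363636, coefficient = 1
x_1 = 2.1667, f(x_1) = 0.315789, coefficient = 2
x_2 = 2.5833, f(x_2) = 0.279070, coefficient = 2
x_3 = 3.0000, f(x_3) = 0.250000, coefficient = 1

I ≈ (0.416667/2) × 1.803355 = 0.375699
Exact value: 0.374693
Error: 0.001005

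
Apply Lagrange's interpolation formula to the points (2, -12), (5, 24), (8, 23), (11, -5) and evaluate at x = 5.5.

Lagrange interpolation formula:
P(x) = Σ yᵢ × Lᵢ(x)
where Lᵢ(x) = Π_{j≠i} (x - xⱼ)/(xᵢ - xⱼ)

L_0(5.5) = (5.5 - 5)/(2 - 5) × (5.5 - 8)/(2 - 8) × (5.5 - 11)/(2 - 11) = -0.042438
L_1(5.5) = (5.5 - 2)/(5 - 2) × (5.5 - 8)/(5 - 8) × (5.5 - 11)/(5 - 11) = 0.891204
L_2(5.5) = (5.5 - 2)/(8 - 2) × (5.5 - 5)/(8 - 5) × (5.5 - 11)/(8 - 11) = 0.178241
L_3(5.5) = (5.5 - 2)/(11 - 2) × (5.5 - 5)/(11 - 5) × (5.5 - 8)/(11 - 8) = -0.027006

P(5.5) = (-12)×L_0(5.5) + 24×L_1(5.5) + 23×L_2(5.5) + (-5)×L_3(5.5)
P(5.5) = 26.132716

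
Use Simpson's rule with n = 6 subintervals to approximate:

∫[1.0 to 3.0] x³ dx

f(x) = x³
a = 1.0, b = 3.0, n = 6
h = (b - a)/n = 0.333333

Simpson's rule: (h/3)[f(x₀) + 4f(x₁) + 2f(x₂) + ... + f(xₙ)]

x_0 = 1.0000, f(x_0) = 1.000000, coefficient = 1
x_1 = 1.3333, f(x_1) = 2.370370, coefficient = 4
x_2 = 1.6667, f(x_2) = 4.629630, coefficient = 2
x_3 = 2.0000, f(x_3) = 8.000000, coefficient = 4
x_4 = 2.3333, f(x_4) = 12.703704, coefficient = 2
x_5 = 2.6667, f(x_5) = 18.962963, coefficient = 4
x_6 = 3.0000, f(x_6) = 27.000000, coefficient = 1

I ≈ (0.333333/3) × 180.000000 = 20.000000
Exact value: 20.000000
Error: 0.000000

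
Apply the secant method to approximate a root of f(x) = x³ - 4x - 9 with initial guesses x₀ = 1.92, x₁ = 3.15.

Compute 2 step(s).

f(x) = x³ - 4x - 9
x₀ = 1.92, x₁ = 3.15

Secant formula: x_{n+1} = x_n - f(x_n)(x_n - x_{n-1})/(f(x_n) - f(x_{n-1}))

Iteration 1:
  f(1.920000) = -9.602112
  f(3.150000) = 9.655875
  x_2 = 3.150000 - 9.655875×(3.150000 - 1.920000)/(9.655875 - (-9.602112))
       = 2.533283
Iteration 2:
  f(3.150000) = 9.655875
  f(2.533283) = -2.875729
  x_3 = 2.533283 - (-2.875729)×(2.533283 - 3.150000)/(-2.875729 - 9.655875)
       = 2.674806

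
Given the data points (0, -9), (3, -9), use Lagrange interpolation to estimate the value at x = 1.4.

Lagrange interpolation formula:
P(x) = Σ yᵢ × Lᵢ(x)
where Lᵢ(x) = Π_{j≠i} (x - xⱼ)/(xᵢ - xⱼ)

L_0(1.4) = (1.4 - 3)/(0 - 3) = 0.533333
L_1(1.4) = (1.4 - 0)/(3 - 0) = 0.466667

P(1.4) = (-9)×L_0(1.4) + (-9)×L_1(1.4)
P(1.4) = -9.000000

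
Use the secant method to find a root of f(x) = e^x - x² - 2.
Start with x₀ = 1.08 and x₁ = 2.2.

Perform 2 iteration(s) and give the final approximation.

f(x) = e^x - x² - 2
x₀ = 1.08, x₁ = 2.2

Secant formula: x_{n+1} = x_n - f(x_n)(x_n - x_{n-1})/(f(x_n) - f(x_{n-1}))

Iteration 1:
  f(1.080000) = -0.221720
  f(2.200000) = 2.185013
  x_2 = 2.200000 - 2.185013×(2.200000 - 1.080000)/(2.185013 - (-0.221720))
       = 1.183180
Iteration 2:
  f(2.200000) = 2.185013
  f(1.183180) = -0.135175
  x_3 = 1.183180 - (-0.135175)×(1.183180 - 2.200000)/(-0.135175 - 2.185013)
       = 1.242420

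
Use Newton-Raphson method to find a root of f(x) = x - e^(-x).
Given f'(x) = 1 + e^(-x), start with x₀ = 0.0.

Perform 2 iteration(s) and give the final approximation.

f(x) = x - e^(-x)
f'(x) = 1 + e^(-x)
x₀ = 0.0

Newton-Raphson formula: x_{n+1} = x_n - f(x_n)/f'(x_n)

Iteration 1:
  f(0.000000) = -1.000000
  f'(0.000000) = 2.000000
  x_1 = 0.000000 - (-1.000000)/2.000000 = 0.500000
Iteration 2:
  f(0.500000) = -0.106531
  f'(0.500000) = 1.606531
  x_2 = 0.500000 - (-0.106531)/1.606531 = 0.566311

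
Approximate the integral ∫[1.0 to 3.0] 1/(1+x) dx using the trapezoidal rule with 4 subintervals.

f(x) = 1/(1+x)
a = 1.0, b = 3.0, n = 4
h = (b - a)/n = 0.500000

Trapezoidal rule: (h/2)[f(x₀) + 2f(x₁) + 2f(x₂) + ... + f(xₙ)]

x_0 = 1.0000, f(x_0) = 0.500000, coefficient = 1
x_1 = 1.5000, f(x_1) = 0.400000, coefficient = 2
x_2 = 2.0000, f(x_2) = 0.333333, coefficient = 2
x_3 = 2.5000, f(x_3) = 0.285714, coefficient = 2
x_4 = 3.0000, f(x_4) = 0.250000, coefficient = 1

I ≈ (0.500000/2) × 2.788095 = 0.697024
Exact value: 0.693147
Error: 0.003877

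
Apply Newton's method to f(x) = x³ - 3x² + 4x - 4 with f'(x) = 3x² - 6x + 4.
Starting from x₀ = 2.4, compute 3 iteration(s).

f(x) = x³ - 3x² + 4x - 4
f'(x) = 3x² - 6x + 4
x₀ = 2.4

Newton-Raphson formula: x_{n+1} = x_n - f(x_n)/f'(x_n)

Iteration 1:
  f(2.400000) = 2.144000
  f'(2.400000) = 6.880000
  x_1 = 2.400000 - 2.144000/6.880000 = 2.088372
Iteration 2:
  f(2.088372) = 0.377607
  f'(2.088372) = 4.553661
  x_2 = 2.088372 - 0.377607/4.553661 = 2.005448
Iteration 3:
  f(2.005448) = 0.021882
  f'(2.005448) = 4.032778
  x_3 = 2.005448 - 0.021882/4.032778 = 2.000022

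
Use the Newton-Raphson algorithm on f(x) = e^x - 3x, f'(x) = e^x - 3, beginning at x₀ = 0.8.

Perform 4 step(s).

f(x) = e^x - 3x
f'(x) = e^x - 3
x₀ = 0.8

Newton-Raphson formula: x_{n+1} = x_n - f(x_n)/f'(x_n)

Iteration 1:
  f(0.800000) = -0.174459
  f'(0.800000) = -0.774459
  x_1 = 0.800000 - (-0.174459)/(-0.774459) = 0.574734
Iteration 2:
  f(0.574734) = 0.052456
  f'(0.574734) = -1.223342
  x_2 = 0.574734 - 0.052456/(-1.223342) = 0.617613
Iteration 3:
  f(0.617613) = 0.001657
  f'(0.617613) = -1.145504
  x_3 = 0.617613 - 0.001657/(-1.145504) = 0.619060
Iteration 4:
  f(0.619060) = 0.000002
  f'(0.619060) = -1.142819
  x_4 = 0.619060 - 0.000002/(-1.142819) = 0.619061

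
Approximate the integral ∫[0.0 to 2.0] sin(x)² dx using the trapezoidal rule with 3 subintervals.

f(x) = sin(x)²
a = 0.0, b = 2.0, n = 3
h = (b - a)/n = 0.666667

Trapezoidal rule: (h/2)[f(x₀) + 2f(x₁) + 2f(x₂) + ... + f(xₙ)]

x_0 = 0.0000, f(x_0) = 0.000000, coefficient = 1
x_1 = 0.6667, f(x_1) = 0.382381, coefficient = 2
x_2 = 1.3333, f(x_2) = 0.944663, coefficient = 2
x_3 = 2.0000, f(x_3) = 0.826822, coefficient = 1

I ≈ (0.666667/2) × 3.480911 = 1.160304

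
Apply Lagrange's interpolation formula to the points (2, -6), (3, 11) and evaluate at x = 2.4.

Lagrange interpolation formula:
P(x) = Σ yᵢ × Lᵢ(x)
where Lᵢ(x) = Π_{j≠i} (x - xⱼ)/(xᵢ - xⱼ)

L_0(2.4) = (2.4 - 3)/(2 - 3) = 0.600000
L_1(2.4) = (2.4 - 2)/(3 - 2) = 0.400000

P(2.4) = (-6)×L_0(2.4) + 11×L_1(2.4)
P(2.4) = 0.800000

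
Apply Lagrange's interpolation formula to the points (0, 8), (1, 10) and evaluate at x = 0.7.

Lagrange interpolation formula:
P(x) = Σ yᵢ × Lᵢ(x)
where Lᵢ(x) = Π_{j≠i} (x - xⱼ)/(xᵢ - xⱼ)

L_0(0.7) = (0.7 - 1)/(0 - 1) = 0.300000
L_1(0.7) = (0.7 - 0)/(1 - 0) = 0.700000

P(0.7) = 8×L_0(0.7) + 10×L_1(0.7)
P(0.7) = 9.400000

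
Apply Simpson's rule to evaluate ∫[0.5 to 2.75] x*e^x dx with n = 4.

f(x) = x*e^x
a = 0.5, b = 2.75, n = 4
h = (b - a)/n = 0.562500

Simpson's rule: (h/3)[f(x₀) + 4f(x₁) + 2f(x₂) + ... + f(xₙ)]

x_0 = 0.5000, f(x_0) = 0.824361, coefficient = 1
x_1 = 1.0625, f(x_1) = 3.074446, coefficient = 4
x_2 = 1.6250, f(x_2) = 8.252431, coefficient = 2
x_3 = 2.1875, f(x_3) = 19.496975, coefficient = 4
x_4 = 2.7500, f(x_4) = 43.017238, coefficient = 1

I ≈ (0.562500/3) × 150.632144 = 28.243527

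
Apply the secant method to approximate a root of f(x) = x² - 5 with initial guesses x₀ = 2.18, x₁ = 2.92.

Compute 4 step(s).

f(x) = x² - 5
x₀ = 2.18, x₁ = 2.92

Secant formula: x_{n+1} = x_n - f(x_n)(x_n - x_{n-1})/(f(x_n) - f(x_{n-1}))

Iteration 1:
  f(2.180000) = -0.247600
  f(2.920000) = 3.526400
  x_2 = 2.920000 - 3.526400×(2.920000 - 2.180000)/(3.526400 - (-0.247600))
       = 2.228549
Iteration 2:
  f(2.920000) = 3.526400
  f(2.228549) = -0.033569
  x_3 = 2.228549 - (-0.033569)×(2.228549 - 2.920000)/(-0.033569 - 3.526400)
       = 2.235069
Iteration 3:
  f(2.228549) = -0.033569
  f(2.235069) = -0.004466
  x_4 = 2.235069 - (-0.004466)×(2.235069 - 2.228549)/(-0.004466 - (-0.033569))
       = 2.236070
Iteration 4:
  f(2.235069) = -0.004466
  f(2.236070) = 0.000008
  x_5 = 2.236070 - 0.000008×(2.236070 - 2.235069)/(0.000008 - (-0.004466))
       = 2.236068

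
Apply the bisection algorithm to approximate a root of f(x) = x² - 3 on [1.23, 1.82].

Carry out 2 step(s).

f(x) = x² - 3
Initial interval: [1.23, 1.82]

Iteration 1:
  c_1 = (1.230000 + 1.820000)/2 = 1.525000
  f(c_1) = f(1.525000) = -0.674375
  f(a) × f(c) ≥ 0, new interval: [1.525000, 1.820000]
Iteration 2:
  c_2 = (1.525000 + 1.820000)/2 = 1.672500
  f(c_2) = f(1.672500) = -0.202744
  f(a) × f(c) ≥ 0, new interval: [1.672500, 1.820000]

After 2 iteration(s), the approximation is c_2 = 1.672500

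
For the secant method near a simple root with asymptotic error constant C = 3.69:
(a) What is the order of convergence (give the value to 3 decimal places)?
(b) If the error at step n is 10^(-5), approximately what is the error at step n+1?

(a) Secant method has superlinear convergence with order φ = (1+√5)/2 ≈ 1.618.
    This means |e_{n+1}| ≈ C|e_n|^1.618.

(b) With |e_n| = 10^(-5) and C = 3.69:
    |e_{n+1}| ≈ 3.69 × (10^(-5))^1.618 = 3.69 × 10^(-8.09)

(a) ≈ 1.618 (golden ratio); (b) |e_{n+1}| ≈ 2.998e-08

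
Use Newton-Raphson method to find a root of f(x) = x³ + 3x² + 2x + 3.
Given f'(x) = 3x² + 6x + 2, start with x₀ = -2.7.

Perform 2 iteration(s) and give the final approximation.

f(x) = x³ + 3x² + 2x + 3
f'(x) = 3x² + 6x + 2
x₀ = -2.7

Newton-Raphson formula: x_{n+1} = x_n - f(x_n)/f'(x_n)

Iteration 1:
  f(-2.700000) = -0.213000
  f'(-2.700000) = 7.670000
  x_1 = -2.700000 - (-0.213000)/7.670000 = -2.672229
Iteration 2:
  f(-2.672229) = -0.003912
  f'(-2.672229) = 7.389054
  x_2 = -2.672229 - (-0.003912)/7.389054 = -2.671700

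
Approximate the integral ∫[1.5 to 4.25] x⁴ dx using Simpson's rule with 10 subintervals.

f(x) = x⁴
a = 1.5, b = 4.25, n = 10
h = (b - a)/n = 0.275000

Simpson's rule: (h/3)[f(x₀) + 4f(x₁) + 2f(x₂) + ... + f(xₙ)]

x_0 = 1.5000, f(x_0) = 5.062500, coefficient = 1
x_1 = 1.7750, f(x_1) = 9.926438, coefficient = 4
x_2 = 2.0500, f(x_2) = 17.661006, coefficient = 2
x_3 = 2.3250, f(x_3) = 29.220782, coefficient = 4
x_4 = 2.6000, f(x_4) = 45.697600, coefficient = 2
x_5 = 2.8750, f(x_5) = 68.320557, coefficient = 4
x_6 = 3.1500, f(x_6) = 98.456006, coefficient = 2
x_7 = 3.4250, f(x_7) = 137.607563, coefficient = 4
x_8 = 3.7000, f(x_8) = 187.416100, coefficient = 2
x_9 = 3.9750, f(x_9) = 249.659750, coefficient = 4
x_10 = 4.2500, f(x_10) = 326.253906, coefficient = 1

I ≈ (0.275000/3) × 3008.718189 = 275.799167
Exact value: 275.797070
Error: 0.002097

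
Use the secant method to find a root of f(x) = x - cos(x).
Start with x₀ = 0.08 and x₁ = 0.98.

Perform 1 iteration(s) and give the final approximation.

f(x) = x - cos(x)
x₀ = 0.08, x₁ = 0.98

Secant formula: x_{n+1} = x_n - f(x_n)(x_n - x_{n-1})/(f(x_n) - f(x_{n-1}))

Iteration 1:
  f(0.080000) = -0.916802
  f(0.980000) = 0.422977
  x_2 = 0.980000 - 0.422977×(0.980000 - 0.080000)/(0.422977 - (-0.916802))
       = 0.695864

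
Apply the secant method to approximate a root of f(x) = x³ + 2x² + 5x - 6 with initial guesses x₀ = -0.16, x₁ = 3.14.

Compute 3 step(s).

f(x) = x³ + 2x² + 5x - 6
x₀ = -0.16, x₁ = 3.14

Secant formula: x_{n+1} = x_n - f(x_n)(x_n - x_{n-1})/(f(x_n) - f(x_{n-1}))

Iteration 1:
  f(-0.160000) = -6.752896
  f(3.140000) = 60.378344
  x_2 = 3.140000 - 60.378344×(3.140000 - (-0.160000))/(60.378344 - (-6.752896))
       = 0.171955
Iteration 2:
  f(3.140000) = 60.378344
  f(0.171955) = -5.076003
  x_3 = 0.171955 - (-5.076003)×(0.171955 - 3.140000)/(-5.076003 - 60.378344)
       = 0.402128
Iteration 3:
  f(0.171955) = -5.076003
  f(0.402128) = -3.600921
  x_4 = 0.402128 - (-3.600921)×(0.402128 - 0.171955)/(-3.600921 - (-5.076003))
       = 0.964018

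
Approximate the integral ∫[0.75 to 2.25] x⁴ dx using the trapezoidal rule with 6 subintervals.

f(x) = x⁴
a = 0.75, b = 2.25, n = 6
h = (b - a)/n = 0.250000

Trapezoidal rule: (h/2)[f(x₀) + 2f(x₁) + 2f(x₂) + ... + f(xₙ)]

x_0 = 0.7500, f(x_0) = 0.316406, coefficient = 1
x_1 = 1.0000, f(x_1) = 1.000000, coefficient = 2
x_2 = 1.2500, f(x_2) = 2.441406, coefficient = 2
x_3 = 1.5000, f(x_3) = 5.062500, coefficient = 2
x_4 = 1.7500, f(x_4) = 9.378906, coefficient = 2
x_5 = 2.0000, f(x_5) = 16.000000, coefficient = 2
x_6 = 2.2500, f(x_6) = 25.628906, coefficient = 1

I ≈ (0.250000/2) × 93.710938 = 11.713867
Exact value: 11.485547
Error: 0.228320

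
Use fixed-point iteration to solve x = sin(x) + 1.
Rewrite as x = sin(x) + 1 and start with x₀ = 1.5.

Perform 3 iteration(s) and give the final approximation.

Equation: x = sin(x) + 1
Fixed-point form: x = sin(x) + 1
x₀ = 1.5

x_1 = g(1.500000) = 1.997495
x_2 = g(1.997495) = 1.910337
x_3 = g(1.910337) = 1.942908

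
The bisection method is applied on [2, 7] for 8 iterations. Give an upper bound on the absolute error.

Bisection error bound: |error| ≤ (b-a)/2^n
|error| ≤ (7 - 2)/2^8 = 5/2^8
|error| ≤ 0.0195312500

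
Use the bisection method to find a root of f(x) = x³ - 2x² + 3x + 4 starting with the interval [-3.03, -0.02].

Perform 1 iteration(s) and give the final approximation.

f(x) = x³ - 2x² + 3x + 4
Initial interval: [-3.03, -0.02]

Iteration 1:
  c_1 = (-3.030000 + (-0.020000))/2 = -1.525000
  f(c_1) = f(-1.525000) = -8.772828
  f(a) × f(c) ≥ 0, new interval: [-1.525000, -0.020000]

After 1 iteration(s), the approximation is c_1 = -1.525000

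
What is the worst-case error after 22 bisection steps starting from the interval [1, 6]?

Bisection error bound: |error| ≤ (b-a)/2^n
|error| ≤ (6 - 1)/2^22 = 5/2^22
|error| ≤ 0.0000011921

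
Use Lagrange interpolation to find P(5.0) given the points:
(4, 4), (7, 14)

Lagrange interpolation formula:
P(x) = Σ yᵢ × Lᵢ(x)
where Lᵢ(x) = Π_{j≠i} (x - xⱼ)/(xᵢ - xⱼ)

L_0(5.0) = (5.0 - 7)/(4 - 7) = 0.666667
L_1(5.0) = (5.0 - 4)/(7 - 4) = 0.333333

P(5.0) = 4×L_0(5.0) + 14×L_1(5.0)
P(5.0) = 7.333333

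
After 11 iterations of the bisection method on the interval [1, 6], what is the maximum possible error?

Bisection error bound: |error| ≤ (b-a)/2^n
|error| ≤ (6 - 1)/2^11 = 5/2^11
|error| ≤ 0.0024414062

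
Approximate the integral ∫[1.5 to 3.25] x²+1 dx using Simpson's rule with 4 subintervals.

f(x) = x²+1
a = 1.5, b = 3.25, n = 4
h = (b - a)/n = 0.437500

Simpson's rule: (h/3)[f(x₀) + 4f(x₁) + 2f(x₂) + ... + f(xₙ)]

x_0 = 1.5000, f(x_0) = 3.250000, coefficient = 1
x_1 = 1.9375, f(x_1) = 4.753906, coefficient = 4
x_2 = 2.3750, f(x_2) = 6.640625, coefficient = 2
x_3 = 2.8125, f(x_3) = 8.910156, coefficient = 4
x_4 = 3.2500, f(x_4) = 11.562500, coefficient = 1

I ≈ (0.437500/3) × 82.750000 = 12.067708
Exact value: 12.067708
Error: 0.000000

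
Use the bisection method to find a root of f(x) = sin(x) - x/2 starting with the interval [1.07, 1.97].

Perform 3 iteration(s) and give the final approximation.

f(x) = sin(x) - x/2
Initial interval: [1.07, 1.97]

Iteration 1:
  c_1 = (1.070000 + 1.970000)/2 = 1.520000
  f(c_1) = f(1.520000) = 0.238710
  f(a) × f(c) ≥ 0, new interval: [1.520000, 1.970000]
Iteration 2:
  c_2 = (1.520000 + 1.970000)/2 = 1.745000
  f(c_2) = f(1.745000) = 0.112365
  f(a) × f(c) ≥ 0, new interval: [1.745000, 1.970000]
Iteration 3:
  c_3 = (1.745000 + 1.970000)/2 = 1.857500
  f(c_3) = f(1.857500) = 0.030431
  f(a) × f(c) ≥ 0, new interval: [1.857500, 1.970000]

After 3 iteration(s), the approximation is c_3 = 1.857500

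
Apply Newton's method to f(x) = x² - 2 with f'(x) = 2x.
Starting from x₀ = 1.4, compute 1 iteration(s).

f(x) = x² - 2
f'(x) = 2x
x₀ = 1.4

Newton-Raphson formula: x_{n+1} = x_n - f(x_n)/f'(x_n)

Iteration 1:
  f(1.400000) = -0.040000
  f'(1.400000) = 2.800000
  x_1 = 1.400000 - (-0.040000)/2.800000 = 1.414286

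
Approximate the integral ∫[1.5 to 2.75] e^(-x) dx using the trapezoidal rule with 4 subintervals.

f(x) = e^(-x)
a = 1.5, b = 2.75, n = 4
h = (b - a)/n = 0.312500

Trapezoidal rule: (h/2)[f(x₀) + 2f(x₁) + 2f(x₂) + ... + f(xₙ)]

x_0 = 1.5000, f(x_0) = 0.223130, coefficient = 1
x_1 = 1.8125, f(x_1) = 0.163246, coefficient = 2
x_2 = 2.1250, f(x_2) = 0.119433, coefficient = 2
x_3 = 2.4375, f(x_3) = 0.087379, coefficient = 2
x_4 = 2.7500, f(x_4) = 0.063928, coefficient = 1

I ≈ (0.312500/2) × 1.027173 = 0.160496
Exact value: 0.159202
Error: 0.001293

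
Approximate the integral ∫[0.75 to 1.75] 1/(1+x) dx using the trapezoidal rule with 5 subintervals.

f(x) = 1/(1+x)
a = 0.75, b = 1.75, n = 5
h = (b - a)/n = 0.200000

Trapezoidal rule: (h/2)[f(x₀) + 2f(x₁) + 2f(x₂) + ... + f(xₙ)]

x_0 = 0.7500, f(x_0) = 0.571429, coefficient = 1
x_1 = 0.9500, f(x_1) = 0.512821, coefficient = 2
x_2 = 1.1500, f(x_2) = 0.465116, coefficient = 2
x_3 = 1.3500, f(x_3) = 0.425532, coefficient = 2
x_4 = 1.5500, f(x_4) = 0.392157, coefficient = 2
x_5 = 1.7500, f(x_5) = 0.363636, coefficient = 1

I ≈ (0.200000/2) × 4.526316 = 0.452632
Exact value: 0.451985
Error: 0.000646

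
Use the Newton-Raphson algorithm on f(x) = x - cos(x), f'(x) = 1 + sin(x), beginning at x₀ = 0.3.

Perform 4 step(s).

f(x) = x - cos(x)
f'(x) = 1 + sin(x)
x₀ = 0.3

Newton-Raphson formula: x_{n+1} = x_n - f(x_n)/f'(x_n)

Iteration 1:
  f(0.300000) = -0.655336
  f'(0.300000) = 1.295520
  x_1 = 0.300000 - (-0.655336)/1.295520 = 0.805848
Iteration 2:
  f(0.805848) = 0.113349
  f'(0.805848) = 1.721418
  x_2 = 0.805848 - 0.113349/1.721418 = 0.740002
Iteration 3:
  f(0.740002) = 0.001535
  f'(0.740002) = 1.674289
  x_3 = 0.740002 - 0.001535/1.674289 = 0.739085
Iteration 4:
  f(0.739085) = 0.000000
  f'(0.739085) = 1.673612
  x_4 = 0.739085 - 0.000000/1.673612 = 0.739085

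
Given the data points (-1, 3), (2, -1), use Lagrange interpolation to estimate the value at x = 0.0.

Lagrange interpolation formula:
P(x) = Σ yᵢ × Lᵢ(x)
where Lᵢ(x) = Π_{j≠i} (x - xⱼ)/(xᵢ - xⱼ)

L_0(0.0) = (0.0 - 2)/(-1 - 2) = 0.666667
L_1(0.0) = (0.0 - (-1))/(2 - (-1)) = 0.333333

P(0.0) = 3×L_0(0.0) + (-1)×L_1(0.0)
P(0.0) = 1.666667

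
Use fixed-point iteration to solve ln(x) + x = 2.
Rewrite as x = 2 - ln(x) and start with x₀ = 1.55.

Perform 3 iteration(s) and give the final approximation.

Equation: ln(x) + x = 2
Fixed-point form: x = 2 - ln(x)
x₀ = 1.55

x_1 = g(1.550000) = 1.561745
x_2 = g(1.561745) = 1.554196
x_3 = g(1.554196) = 1.559042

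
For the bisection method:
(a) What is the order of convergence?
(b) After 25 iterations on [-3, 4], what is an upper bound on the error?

(a) Bisection has linear (order 1) convergence; the error is halved each step.

(b) Error bound = (b-a)/2^n = (4 - (-3))/2^{25}
    = 7/2^{25}

(a) 1 (linear); (b) error ≤ 2.09e-07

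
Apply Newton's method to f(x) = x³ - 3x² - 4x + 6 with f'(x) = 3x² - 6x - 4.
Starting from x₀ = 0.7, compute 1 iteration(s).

f(x) = x³ - 3x² - 4x + 6
f'(x) = 3x² - 6x - 4
x₀ = 0.7

Newton-Raphson formula: x_{n+1} = x_n - f(x_n)/f'(x_n)

Iteration 1:
  f(0.700000) = 2.073000
  f'(0.700000) = -6.730000
  x_1 = 0.700000 - 2.073000/(-6.730000) = 1.008024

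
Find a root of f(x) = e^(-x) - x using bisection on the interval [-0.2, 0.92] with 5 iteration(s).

f(x) = e^(-x) - x
Initial interval: [-0.2, 0.92]

Iteration 1:
  c_1 = (-0.200000 + 0.920000)/2 = 0.360000
  f(c_1) = f(0.360000) = 0.337676
  f(a) × f(c) ≥ 0, new interval: [0.360000, 0.920000]
Iteration 2:
  c_2 = (0.360000 + 0.920000)/2 = 0.640000
  f(c_2) = f(0.640000) = -0.112708
  f(a) × f(c) < 0, new interval: [0.360000, 0.640000]
Iteration 3:
  c_3 = (0.360000 + 0.640000)/2 = 0.500000
  f(c_3) = f(0.500000) = 0.106531
  f(a) × f(c) ≥ 0, new interval: [0.500000, 0.640000]
Iteration 4:
  c_4 = (0.500000 + 0.640000)/2 = 0.570000
  f(c_4) = f(0.570000) = -0.004475
  f(a) × f(c) < 0, new interval: [0.500000, 0.570000]
Iteration 5:
  c_5 = (0.500000 + 0.570000)/2 = 0.535000
  f(c_5) = f(0.535000) = 0.050669
  f(a) × f(c) ≥ 0, new interval: [0.535000, 0.570000]

After 5 iteration(s), the approximation is c_5 = 0.535000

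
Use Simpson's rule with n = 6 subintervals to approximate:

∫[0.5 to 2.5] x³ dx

f(x) = x³
a = 0.5, b = 2.5, n = 6
h = (b - a)/n = 0.333333

Simpson's rule: (h/3)[f(x₀) + 4f(x₁) + 2f(x₂) + ... + f(xₙ)]

x_0 = 0.5000, f(x_0) = 0.125000, coefficient = 1
x_1 = 0.8333, f(x_1) = 0.578704, coefficient = 4
x_2 = 1.1667, f(x_2) = 1.587963, coefficient = 2
x_3 = 1.5000, f(x_3) = 3.375000, coefficient = 4
x_4 = 1.8333, f(x_4) = 6.162037, coefficient = 2
x_5 = 2.1667, f(x_5) = 10.171296, coefficient = 4
x_6 = 2.5000, f(x_6) = 15.625000, coefficient = 1

I ≈ (0.333333/3) × 87.750000 = 9.750000
Exact value: 9.750000
Error: 0.000000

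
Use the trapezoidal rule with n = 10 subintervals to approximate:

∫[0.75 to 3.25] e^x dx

f(x) = e^x
a = 0.75, b = 3.25, n = 10
h = (b - a)/n = 0.250000

Trapezoidal rule: (h/2)[f(x₀) + 2f(x₁) + 2f(x₂) + ... + f(xₙ)]

x_0 = 0.7500, f(x_0) = 2.117000, coefficient = 1
x_1 = 1.0000, f(x_1) = 2.718282, coefficient = 2
x_2 = 1.2500, f(x_2) = 3.490343, coefficient = 2
x_3 = 1.5000, f(x_3) = 4.481689, coefficient = 2
x_4 = 1.7500, f(x_4) = 5.754603, coefficient = 2
x_5 = 2.0000, f(x_5) = 7.389056, coefficient = 2
x_6 = 2.2500, f(x_6) = 9.487736, coefficient = 2
x_7 = 2.5000, f(x_7) = 12.182494, coefficient = 2
x_8 = 2.7500, f(x_8) = 15.642632, coefficient = 2
x_9 = 3.0000, f(x_9) = 20.085537, coefficient = 2
x_10 = 3.2500, f(x_10) = 25.790340, coefficient = 1

I ≈ (0.250000/2) × 190.372082 = 23.796510
Exact value: 23.673340
Error: 0.123170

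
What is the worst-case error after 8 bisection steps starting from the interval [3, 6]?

Bisection error bound: |error| ≤ (b-a)/2^n
|error| ≤ (6 - 3)/2^8 = 3/2^8
|error| ≤ 0.0117187500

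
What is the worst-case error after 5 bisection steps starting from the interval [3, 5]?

Bisection error bound: |error| ≤ (b-a)/2^n
|error| ≤ (5 - 3)/2^5 = 2/2^5
|error| ≤ 0.0625000000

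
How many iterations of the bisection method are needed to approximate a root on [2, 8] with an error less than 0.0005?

We need (b-a)/2^n ≤ 0.0005
(8 - 2)/2^n ≤ 0.0005
6/2^n ≤ 0.0005
2^n ≥ 12000
n ≥ log₂(12000) = 13.55
n ≥ 14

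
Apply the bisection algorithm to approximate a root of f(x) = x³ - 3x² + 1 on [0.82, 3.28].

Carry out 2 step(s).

f(x) = x³ - 3x² + 1
Initial interval: [0.82, 3.28]

Iteration 1:
  c_1 = (0.820000 + 3.280000)/2 = 2.050000
  f(c_1) = f(2.050000) = -2.992375
  f(a) × f(c) ≥ 0, new interval: [2.050000, 3.280000]
Iteration 2:
  c_2 = (2.050000 + 3.280000)/2 = 2.665000
  f(c_2) = f(2.665000) = -1.379245
  f(a) × f(c) ≥ 0, new interval: [2.665000, 3.280000]

After 2 iteration(s), the approximation is c_2 = 2.665000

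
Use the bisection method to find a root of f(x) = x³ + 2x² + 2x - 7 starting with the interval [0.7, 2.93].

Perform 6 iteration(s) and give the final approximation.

f(x) = x³ + 2x² + 2x - 7
Initial interval: [0.7, 2.93]

Iteration 1:
  c_1 = (0.700000 + 2.930000)/2 = 1.815000
  f(c_1) = f(1.815000) = 9.197468
  f(a) × f(c) < 0, new interval: [0.700000, 1.815000]
Iteration 2:
  c_2 = (0.700000 + 1.815000)/2 = 1.257500
  f(c_2) = f(1.257500) = 0.666105
  f(a) × f(c) < 0, new interval: [0.700000, 1.257500]
Iteration 3:
  c_3 = (0.700000 + 1.257500)/2 = 0.978750
  f(c_3) = f(0.978750) = -2.189002
  f(a) × f(c) ≥ 0, new interval: [0.978750, 1.257500]
Iteration 4:
  c_4 = (0.978750 + 1.257500)/2 = 1.118125
  f(c_4) = f(1.118125) = -0.865459
  f(a) × f(c) ≥ 0, new interval: [1.118125, 1.257500]
Iteration 5:
  c_5 = (1.118125 + 1.257500)/2 = 1.187812
  f(c_5) = f(1.187812) = -0.126695
  f(a) × f(c) ≥ 0, new interval: [1.187812, 1.257500]
Iteration 6:
  c_6 = (1.187812 + 1.257500)/2 = 1.222656
  f(c_6) = f(1.222656) = 0.262824
  f(a) × f(c) < 0, new interval: [1.187812, 1.222656]

After 6 iteration(s), the approximation is c_6 = 1.222656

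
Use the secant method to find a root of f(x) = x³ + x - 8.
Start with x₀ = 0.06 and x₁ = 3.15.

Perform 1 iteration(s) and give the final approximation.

f(x) = x³ + x - 8
x₀ = 0.06, x₁ = 3.15

Secant formula: x_{n+1} = x_n - f(x_n)(x_n - x_{n-1})/(f(x_n) - f(x_{n-1}))

Iteration 1:
  f(0.060000) = -7.939784
  f(3.150000) = 26.405875
  x_2 = 3.150000 - 26.405875×(3.150000 - 0.060000)/(26.405875 - (-7.939784))
       = 0.774324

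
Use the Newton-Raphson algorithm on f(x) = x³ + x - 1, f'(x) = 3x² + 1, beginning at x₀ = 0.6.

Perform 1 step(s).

f(x) = x³ + x - 1
f'(x) = 3x² + 1
x₀ = 0.6

Newton-Raphson formula: x_{n+1} = x_n - f(x_n)/f'(x_n)

Iteration 1:
  f(0.600000) = -0.184000
  f'(0.600000) = 2.080000
  x_1 = 0.600000 - (-0.184000)/2.080000 = 0.688462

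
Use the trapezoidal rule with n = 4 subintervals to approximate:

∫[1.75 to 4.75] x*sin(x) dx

f(x) = x*sin(x)
a = 1.75, b = 4.75, n = 4
h = (b - a)/n = 0.750000

Trapezoidal rule: (h/2)[f(x₀) + 2f(x₁) + 2f(x₂) + ... + f(xₙ)]

x_0 = 1.7500, f(x_0) = 1.721975, coefficient = 1
x_1 = 2.5000, f(x_1) = 1.496180, coefficient = 2
x_2 = 3.2500, f(x_2) = -0.351634, coefficient = 2
x_3 = 4.0000, f(x_3) = -3.027210, coefficient = 2
x_4 = 4.7500, f(x_4) = -4.746641, coefficient = 1

I ≈ (0.750000/2) × -6.789993 = -2.546247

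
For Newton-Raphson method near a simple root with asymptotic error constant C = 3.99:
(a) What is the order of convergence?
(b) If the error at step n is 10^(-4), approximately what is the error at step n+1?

(a) Newton-Raphson has quadratic (order 2) convergence near simple roots.
    This means |e_{n+1}| ≈ C|e_n|².

(b) With |e_n| = 10^(-4) and C = 3.99:
    |e_{n+1}| ≈ 3.99 × (10^(-4))² = 3.99 × 10^(-8)

(a) 2 (quadratic); (b) |e_{n+1}| ≈ 3.990e-08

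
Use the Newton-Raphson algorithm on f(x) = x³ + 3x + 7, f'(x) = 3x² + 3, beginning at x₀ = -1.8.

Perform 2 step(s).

f(x) = x³ + 3x + 7
f'(x) = 3x² + 3
x₀ = -1.8

Newton-Raphson formula: x_{n+1} = x_n - f(x_n)/f'(x_n)

Iteration 1:
  f(-1.800000) = -4.232000
  f'(-1.800000) = 12.720000
  x_1 = -1.800000 - (-4.232000)/12.720000 = -1.467296
Iteration 2:
  f(-1.467296) = -0.560910
  f'(-1.467296) = 9.458869
  x_2 = -1.467296 - (-0.560910)/9.458869 = -1.407996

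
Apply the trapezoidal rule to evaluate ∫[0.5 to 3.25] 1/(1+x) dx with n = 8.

f(x) = 1/(1+x)
a = 0.5, b = 3.25, n = 8
h = (b - a)/n = 0.343750

Trapezoidal rule: (h/2)[f(x₀) + 2f(x₁) + 2f(x₂) + ... + f(xₙ)]

x_0 = 0.5000, f(x_0) = 0.666667, coefficient = 1
x_1 = 0.8438, f(x_1) = 0.542373, coefficient = 2
x_2 = 1.1875, f(x_2) = 0.457143, coefficient = 2
x_3 = 1.5312, f(x_3) = 0.395062, coefficient = 2
x_4 = 1.8750, f(x_4) = 0.347826, coefficient = 2
x_5 = 2.2188, f(x_5) = 0.310680, coefficient = 2
x_6 = 2.5625, f(x_6) = 0.280702, coefficient = 2
x_7 = 2.9062, f(x_7) = 0.256000, coefficient = 2
x_8 = 3.2500, f(x_8) = 0.235294, coefficient = 1

I ≈ (0.343750/2) × 6.081531 = 1.045263
Exact value: 1.041454
Error: 0.003809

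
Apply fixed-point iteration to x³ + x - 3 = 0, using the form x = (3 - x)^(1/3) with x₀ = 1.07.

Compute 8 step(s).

Equation: x³ + x - 3 = 0
Fixed-point form: x = (3 - x)^(1/3)
x₀ = 1.07

x_1 = g(1.070000) = 1.245047
x_2 = g(1.245047) = 1.206207
x_3 = g(1.206207) = 1.215041
x_4 = g(1.215041) = 1.213043
x_5 = g(1.213043) = 1.213495
x_6 = g(1.213495) = 1.213393
x_7 = g(1.213393) = 1.213416
x_8 = g(1.213416) = 1.213411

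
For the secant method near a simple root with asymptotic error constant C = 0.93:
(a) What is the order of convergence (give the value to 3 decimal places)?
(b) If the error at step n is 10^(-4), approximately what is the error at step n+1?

(a) Secant method has superlinear convergence with order φ = (1+√5)/2 ≈ 1.618.
    This means |e_{n+1}| ≈ C|e_n|^1.618.

(b) With |e_n| = 10^(-4) and C = 0.93:
    |e_{n+1}| ≈ 0.93 × (10^(-4))^1.618 = 0.93 × 10^(-6.47)

(a) ≈ 1.618 (golden ratio); (b) |e_{n+1}| ≈ 3.136e-07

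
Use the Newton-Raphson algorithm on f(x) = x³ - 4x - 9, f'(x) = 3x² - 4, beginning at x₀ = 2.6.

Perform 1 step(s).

f(x) = x³ - 4x - 9
f'(x) = 3x² - 4
x₀ = 2.6

Newton-Raphson formula: x_{n+1} = x_n - f(x_n)/f'(x_n)

Iteration 1:
  f(2.600000) = -1.824000
  f'(2.600000) = 16.280000
  x_1 = 2.600000 - (-1.824000)/16.280000 = 2.712039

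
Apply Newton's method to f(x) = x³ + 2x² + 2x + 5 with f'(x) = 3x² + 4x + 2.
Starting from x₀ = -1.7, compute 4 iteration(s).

f(x) = x³ + 2x² + 2x + 5
f'(x) = 3x² + 4x + 2
x₀ = -1.7

Newton-Raphson formula: x_{n+1} = x_n - f(x_n)/f'(x_n)

Iteration 1:
  f(-1.700000) = 2.467000
  f'(-1.700000) = 3.870000
  x_1 = -1.700000 - 2.467000/3.870000 = -2.337468
Iteration 2:
  f(-2.337468) = -1.518776
  f'(-2.337468) = 9.041395
  x_2 = -2.337468 - (-1.518776)/9.041395 = -2.169487
Iteration 3:
  f(-2.169487) = -0.136697
  f'(-2.169487) = 7.442077
  x_3 = -2.169487 - (-0.136697)/7.442077 = -2.151119
Iteration 4:
  f(-2.151119) = -0.001515
  f'(-2.151119) = 7.277465
  x_4 = -2.151119 - (-0.001515)/7.277465 = -2.150911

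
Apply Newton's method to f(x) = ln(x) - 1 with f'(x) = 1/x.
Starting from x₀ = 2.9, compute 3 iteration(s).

f(x) = ln(x) - 1
f'(x) = 1/x
x₀ = 2.9

Newton-Raphson formula: x_{n+1} = x_n - f(x_n)/f'(x_n)

Iteration 1:
  f(2.900000) = 0.064711
  f'(2.900000) = 0.344828
  x_1 = 2.900000 - 0.064711/0.344828 = 2.712339
Iteration 2:
  f(2.712339) = -0.002189
  f'(2.712339) = 0.368685
  x_2 = 2.712339 - (-0.002189)/0.368685 = 2.718275
Iteration 3:
  f(2.718275) = -0.000002
  f'(2.718275) = 0.367880
  x_3 = 2.718275 - (-0.000002)/0.367880 = 2.718282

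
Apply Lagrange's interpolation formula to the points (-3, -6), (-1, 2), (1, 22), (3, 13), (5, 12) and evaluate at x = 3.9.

Lagrange interpolation formula:
P(x) = Σ yᵢ × Lᵢ(x)
where Lᵢ(x) = Π_{j≠i} (x - xⱼ)/(xᵢ - xⱼ)

L_0(3.9) = (3.9 - (-1))/(-3 - (-1)) × (3.9 - 1)/(-3 - 1) × (3.9 - 3)/(-3 - 3) × (3.9 - 5)/(-3 - 5) = -0.036635
L_1(3.9) = (3.9 - (-3))/(-1 - (-3)) × (3.9 - 1)/(-1 - 1) × (3.9 - 3)/(-1 - 3) × (3.9 - 5)/(-1 - 5) = 0.206353
L_2(3.9) = (3.9 - (-3))/(1 - (-3)) × (3.9 - (-1))/(1 - (-1)) × (3.9 - 3)/(1 - 3) × (3.9 - 5)/(1 - 5) = -0.522998
L_3(3.9) = (3.9 - (-3))/(3 - (-3)) × (3.9 - (-1))/(3 - (-1)) × (3.9 - 1)/(3 - 1) × (3.9 - 5)/(3 - 5) = 1.123478
L_4(3.9) = (3.9 - (-3))/(5 - (-3)) × (3.9 - (-1))/(5 - (-1)) × (3.9 - 1)/(5 - 1) × (3.9 - 3)/(5 - 3) = 0.229802

P(3.9) = (-6)×L_0(3.9) + 2×L_1(3.9) + 22×L_2(3.9) + 13×L_3(3.9) + 12×L_4(3.9)
P(3.9) = 6.489395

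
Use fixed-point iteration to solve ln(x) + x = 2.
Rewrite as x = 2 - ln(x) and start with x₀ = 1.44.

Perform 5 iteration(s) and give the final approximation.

Equation: ln(x) + x = 2
Fixed-point form: x = 2 - ln(x)
x₀ = 1.44

x_1 = g(1.440000) = 1.635357
x_2 = g(1.635357) = 1.508139
x_3 = g(1.508139) = 1.589124
x_4 = g(1.589124) = 1.536817
x_5 = g(1.536817) = 1.570286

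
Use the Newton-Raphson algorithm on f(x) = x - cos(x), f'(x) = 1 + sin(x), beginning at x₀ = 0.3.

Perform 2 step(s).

f(x) = x - cos(x)
f'(x) = 1 + sin(x)
x₀ = 0.3

Newton-Raphson formula: x_{n+1} = x_n - f(x_n)/f'(x_n)

Iteration 1:
  f(0.300000) = -0.655336
  f'(0.300000) = 1.295520
  x_1 = 0.300000 - (-0.655336)/1.295520 = 0.805848
Iteration 2:
  f(0.805848) = 0.113349
  f'(0.805848) = 1.721418
  x_2 = 0.805848 - 0.113349/1.721418 = 0.740002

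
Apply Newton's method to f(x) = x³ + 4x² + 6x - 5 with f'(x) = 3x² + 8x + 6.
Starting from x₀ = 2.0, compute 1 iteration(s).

f(x) = x³ + 4x² + 6x - 5
f'(x) = 3x² + 8x + 6
x₀ = 2.0

Newton-Raphson formula: x_{n+1} = x_n - f(x_n)/f'(x_n)

Iteration 1:
  f(2.000000) = 31.000000
  f'(2.000000) = 34.000000
  x_1 = 2.000000 - 31.000000/34.000000 = 1.088235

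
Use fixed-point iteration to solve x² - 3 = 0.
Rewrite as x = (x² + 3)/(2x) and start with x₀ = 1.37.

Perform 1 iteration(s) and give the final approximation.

Equation: x² - 3 = 0
Fixed-point form: x = (x² + 3)/(2x)
x₀ = 1.37

x_1 = g(1.370000) = 1.779891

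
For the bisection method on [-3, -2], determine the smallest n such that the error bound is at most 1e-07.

We need (b-a)/2^n ≤ 1e-07
(-2 - (-3))/2^n ≤ 1e-07
1/2^n ≤ 1e-07
2^n ≥ 10000000
n ≥ log₂(10000000) = 23.25
n ≥ 24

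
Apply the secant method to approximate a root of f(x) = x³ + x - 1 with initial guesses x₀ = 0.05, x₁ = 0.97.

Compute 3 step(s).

f(x) = x³ + x - 1
x₀ = 0.05, x₁ = 0.97

Secant formula: x_{n+1} = x_n - f(x_n)(x_n - x_{n-1})/(f(x_n) - f(x_{n-1}))

Iteration 1:
  f(0.050000) = -0.949875
  f(0.970000) = 0.882673
  x_2 = 0.970000 - 0.882673×(0.970000 - 0.050000)/(0.882673 - (-0.949875))
       = 0.526869
Iteration 2:
  f(0.970000) = 0.882673
  f(0.526869) = -0.326877
  x_3 = 0.526869 - (-0.326877)×(0.526869 - 0.970000)/(-0.326877 - 0.882673)
       = 0.646624
Iteration 3:
  f(0.526869) = -0.326877
  f(0.646624) = -0.083009
  x_4 = 0.646624 - (-0.083009)×(0.646624 - 0.526869)/(-0.083009 - (-0.326877))
       = 0.687386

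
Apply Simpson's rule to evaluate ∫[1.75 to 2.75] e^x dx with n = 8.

f(x) = e^x
a = 1.75, b = 2.75, n = 8
h = (b - a)/n = 0.125000

Simpson's rule: (h/3)[f(x₀) + 4f(x₁) + 2f(x₂) + ... + f(xₙ)]

x_0 = 1.7500, f(x_0) = 5.754603, coefficient = 1
x_1 = 1.8750, f(x_1) = 6.520819, coefficient = 4
x_2 = 2.0000, f(x_2) = 7.389056, coefficient = 2
x_3 = 2.1250, f(x_3) = 8.372897, coefficient = 4
x_4 = 2.2500, f(x_4) = 9.487736, coefficient = 2
x_5 = 2.3750, f(x_5) = 10.751013, coefficient = 4
x_6 = 2.5000, f(x_6) = 12.182494, coefficient = 2
x_7 = 2.6250, f(x_7) = 13.804574, coefficient = 4
x_8 = 2.7500, f(x_8) = 15.642632, coefficient = 1

I ≈ (0.125000/3) × 237.313022 = 9.888043
Exact value: 9.888029
Error: 0.000013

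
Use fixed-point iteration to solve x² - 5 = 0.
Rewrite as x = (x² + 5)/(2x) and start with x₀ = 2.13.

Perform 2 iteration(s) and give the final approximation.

Equation: x² - 5 = 0
Fixed-point form: x = (x² + 5)/(2x)
x₀ = 2.13

x_1 = g(2.130000) = 2.238709
x_2 = g(2.238709) = 2.236070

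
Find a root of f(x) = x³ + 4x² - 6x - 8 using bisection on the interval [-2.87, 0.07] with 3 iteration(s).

f(x) = x³ + 4x² - 6x - 8
Initial interval: [-2.87, 0.07]

Iteration 1:
  c_1 = (-2.870000 + 0.070000)/2 = -1.400000
  f(c_1) = f(-1.400000) = 5.496000
  f(a) × f(c) ≥ 0, new interval: [-1.400000, 0.070000]
Iteration 2:
  c_2 = (-1.400000 + 0.070000)/2 = -0.665000
  f(c_2) = f(-0.665000) = -2.535180
  f(a) × f(c) < 0, new interval: [-1.400000, -0.665000]
Iteration 3:
  c_3 = (-1.400000 + (-0.665000))/2 = -1.032500
  f(c_3) = f(-1.032500) = 1.358522
  f(a) × f(c) ≥ 0, new interval: [-1.032500, -0.665000]

After 3 iteration(s), the approximation is c_3 = -1.032500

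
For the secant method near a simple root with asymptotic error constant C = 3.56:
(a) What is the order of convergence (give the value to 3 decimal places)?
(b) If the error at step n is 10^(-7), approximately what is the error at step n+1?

(a) Secant method has superlinear convergence with order φ = (1+√5)/2 ≈ 1.618.
    This means |e_{n+1}| ≈ C|e_n|^1.618.

(b) With |e_n| = 10^(-7) and C = 3.56:
    |e_{n+1}| ≈ 3.56 × (10^(-7))^1.618 = 3.56 × 10^(-11.33)

(a) ≈ 1.618 (golden ratio); (b) |e_{n+1}| ≈ 1.680e-11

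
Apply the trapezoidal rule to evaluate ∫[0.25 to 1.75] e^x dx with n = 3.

f(x) = e^x
a = 0.25, b = 1.75, n = 3
h = (b - a)/n = 0.500000

Trapezoidal rule: (h/2)[f(x₀) + 2f(x₁) + 2f(x₂) + ... + f(xₙ)]

x_0 = 0.2500, f(x_0) = 1.284025, coefficient = 1
x_1 = 0.7500, f(x_1) = 2.117000, coefficient = 2
x_2 = 1.2500, f(x_2) = 3.490343, coefficient = 2
x_3 = 1.7500, f(x_3) = 5.754603, coefficient = 1

I ≈ (0.500000/2) × 18.253314 = 4.563329
Exact value: 4.470577
Error: 0.092751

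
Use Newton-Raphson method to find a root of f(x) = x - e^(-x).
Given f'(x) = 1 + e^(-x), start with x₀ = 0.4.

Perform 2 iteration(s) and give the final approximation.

f(x) = x - e^(-x)
f'(x) = 1 + e^(-x)
x₀ = 0.4

Newton-Raphson formula: x_{n+1} = x_n - f(x_n)/f'(x_n)

Iteration 1:
  f(0.400000) = -0.270320
  f'(0.400000) = 1.670320
  x_1 = 0.400000 - (-0.270320)/1.670320 = 0.561837
Iteration 2:
  f(0.561837) = -0.008323
  f'(0.561837) = 1.570161
  x_2 = 0.561837 - (-0.008323)/1.570161 = 0.567138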